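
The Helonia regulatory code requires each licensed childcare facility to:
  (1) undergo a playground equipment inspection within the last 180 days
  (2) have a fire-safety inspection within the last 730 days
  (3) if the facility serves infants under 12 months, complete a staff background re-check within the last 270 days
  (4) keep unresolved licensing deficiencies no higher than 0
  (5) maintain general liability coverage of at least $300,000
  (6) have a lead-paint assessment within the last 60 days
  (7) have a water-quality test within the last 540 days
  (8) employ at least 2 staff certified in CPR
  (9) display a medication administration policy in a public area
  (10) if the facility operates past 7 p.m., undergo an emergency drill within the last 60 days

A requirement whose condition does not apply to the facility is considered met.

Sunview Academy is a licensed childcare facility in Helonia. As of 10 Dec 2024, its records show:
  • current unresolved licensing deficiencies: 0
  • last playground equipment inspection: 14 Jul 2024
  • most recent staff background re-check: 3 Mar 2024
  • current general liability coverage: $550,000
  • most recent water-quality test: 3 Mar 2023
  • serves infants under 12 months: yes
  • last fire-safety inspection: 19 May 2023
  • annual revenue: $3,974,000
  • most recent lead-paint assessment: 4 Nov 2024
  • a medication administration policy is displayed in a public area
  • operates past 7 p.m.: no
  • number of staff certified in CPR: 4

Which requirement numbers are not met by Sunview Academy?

1. playground equipment inspection 149 days ago vs limit 180 → met
2. fire-safety inspection 571 days ago vs limit 730 → met
3. condition 'serves infants under 12 months' holds; staff background re-check 282 days ago vs limit 270 → not met
4. unresolved licensing deficiencies 0 ≤ 0 → met
5. general liability coverage $550,000 ≥ $300,000 → met
6. lead-paint assessment 36 days ago vs limit 60 → met
7. water-quality test 648 days ago vs limit 540 → not met
8. staff certified in CPR 4 ≥ 2 → met
9. medication administration policy present → met
10. condition 'operates past 7 p.m.' does not hold → requirement n/a → met
Not met: 3, 7

3, 7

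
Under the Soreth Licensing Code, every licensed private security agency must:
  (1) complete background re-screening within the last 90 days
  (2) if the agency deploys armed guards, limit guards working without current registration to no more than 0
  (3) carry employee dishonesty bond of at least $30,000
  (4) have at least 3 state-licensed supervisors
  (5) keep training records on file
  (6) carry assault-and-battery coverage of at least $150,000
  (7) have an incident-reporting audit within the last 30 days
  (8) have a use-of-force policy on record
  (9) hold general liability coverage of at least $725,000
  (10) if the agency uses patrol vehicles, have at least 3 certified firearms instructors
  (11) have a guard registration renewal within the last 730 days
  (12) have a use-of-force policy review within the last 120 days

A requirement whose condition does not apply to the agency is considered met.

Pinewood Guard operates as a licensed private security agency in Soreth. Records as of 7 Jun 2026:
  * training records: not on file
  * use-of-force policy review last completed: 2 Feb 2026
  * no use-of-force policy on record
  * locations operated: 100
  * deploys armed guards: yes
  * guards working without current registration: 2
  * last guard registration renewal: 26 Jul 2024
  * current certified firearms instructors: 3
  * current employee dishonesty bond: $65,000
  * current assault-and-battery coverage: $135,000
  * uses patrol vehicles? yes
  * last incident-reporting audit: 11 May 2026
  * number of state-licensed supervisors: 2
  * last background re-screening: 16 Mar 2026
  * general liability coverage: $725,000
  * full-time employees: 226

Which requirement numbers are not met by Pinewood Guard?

1. background re-screening 83 days ago vs limit 90 → met
2. condition 'deploys armed guards' holds; guards working without current registration 2 > 0 → not met
3. employee dishonesty bond $65,000 ≥ $30,000 → met
4. state-licensed supervisors 2 < 3 → not met
5. training records absent → not met
6. assault-and-battery coverage $135,000 < $150,000 → not met
7. incident-reporting audit 27 days ago vs limit 30 → met
8. use-of-force policy absent → not met
9. general liability coverage $725,000 ≥ $725,000 → met
10. condition 'uses patrol vehicles' holds; certified firearms instructors 3 ≥ 3 → met
11. guard registration renewal 681 days ago vs limit 730 → met
12. use-of-force policy review 125 days ago vs limit 120 → not met
Not met: 2, 4, 5, 6, 8, 12

2, 4, 5, 6, 8, 12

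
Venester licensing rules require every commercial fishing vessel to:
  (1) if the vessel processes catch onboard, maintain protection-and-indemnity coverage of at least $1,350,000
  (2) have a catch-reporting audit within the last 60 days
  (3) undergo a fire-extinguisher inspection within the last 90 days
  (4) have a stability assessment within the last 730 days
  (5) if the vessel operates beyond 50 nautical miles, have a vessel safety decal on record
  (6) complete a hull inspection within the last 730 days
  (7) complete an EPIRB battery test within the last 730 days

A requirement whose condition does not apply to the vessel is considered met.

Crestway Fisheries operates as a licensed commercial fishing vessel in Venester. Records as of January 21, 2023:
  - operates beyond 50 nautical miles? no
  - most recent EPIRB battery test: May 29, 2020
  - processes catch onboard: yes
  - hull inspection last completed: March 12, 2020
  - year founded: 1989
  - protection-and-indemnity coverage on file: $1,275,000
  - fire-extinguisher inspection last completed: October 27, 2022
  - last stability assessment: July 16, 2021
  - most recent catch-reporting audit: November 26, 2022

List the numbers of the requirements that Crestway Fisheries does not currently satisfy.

1. condition 'processes catch onboard' holds; protection-and-indemnity coverage $1,275,000 < $1,350,000 → not met
2. catch-reporting audit 56 days ago vs limit 60 → met
3. fire-extinguisher inspection 86 days ago vs limit 90 → met
4. stability assessment 554 days ago vs limit 730 → met
5. condition 'operates beyond 50 nautical miles' does not hold → requirement n/a → met
6. hull inspection 1045 days ago vs limit 730 → not met
7. EPIRB battery test 967 days ago vs limit 730 → not met
Not met: 1, 6, 7

1, 6, 7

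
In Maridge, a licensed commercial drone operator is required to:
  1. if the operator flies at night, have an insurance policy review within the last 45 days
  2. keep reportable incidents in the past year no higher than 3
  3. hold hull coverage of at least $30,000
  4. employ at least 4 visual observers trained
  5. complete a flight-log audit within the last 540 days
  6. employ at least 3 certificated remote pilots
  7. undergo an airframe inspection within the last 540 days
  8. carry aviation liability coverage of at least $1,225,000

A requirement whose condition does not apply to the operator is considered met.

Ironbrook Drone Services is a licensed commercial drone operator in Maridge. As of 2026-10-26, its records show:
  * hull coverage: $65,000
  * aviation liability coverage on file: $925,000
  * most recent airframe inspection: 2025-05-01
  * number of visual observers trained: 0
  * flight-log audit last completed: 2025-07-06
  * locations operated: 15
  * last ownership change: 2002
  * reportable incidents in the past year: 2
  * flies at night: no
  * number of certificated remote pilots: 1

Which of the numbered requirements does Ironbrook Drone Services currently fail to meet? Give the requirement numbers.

4, 6, 7, 8

1. condition 'flies at night' does not hold → requirement n/a → met
2. reportable incidents in the past year 2 ≤ 3 → met
3. hull coverage $65,000 ≥ $30,000 → met
4. visual observers trained 0 < 4 → not met
5. flight-log audit 477 days ago vs limit 540 → met
6. certificated remote pilots 1 < 3 → not met
7. airframe inspection 543 days ago vs limit 540 → not met
8. aviation liability coverage $925,000 < $1,225,000 → not met
Not met: 4, 6, 7, 8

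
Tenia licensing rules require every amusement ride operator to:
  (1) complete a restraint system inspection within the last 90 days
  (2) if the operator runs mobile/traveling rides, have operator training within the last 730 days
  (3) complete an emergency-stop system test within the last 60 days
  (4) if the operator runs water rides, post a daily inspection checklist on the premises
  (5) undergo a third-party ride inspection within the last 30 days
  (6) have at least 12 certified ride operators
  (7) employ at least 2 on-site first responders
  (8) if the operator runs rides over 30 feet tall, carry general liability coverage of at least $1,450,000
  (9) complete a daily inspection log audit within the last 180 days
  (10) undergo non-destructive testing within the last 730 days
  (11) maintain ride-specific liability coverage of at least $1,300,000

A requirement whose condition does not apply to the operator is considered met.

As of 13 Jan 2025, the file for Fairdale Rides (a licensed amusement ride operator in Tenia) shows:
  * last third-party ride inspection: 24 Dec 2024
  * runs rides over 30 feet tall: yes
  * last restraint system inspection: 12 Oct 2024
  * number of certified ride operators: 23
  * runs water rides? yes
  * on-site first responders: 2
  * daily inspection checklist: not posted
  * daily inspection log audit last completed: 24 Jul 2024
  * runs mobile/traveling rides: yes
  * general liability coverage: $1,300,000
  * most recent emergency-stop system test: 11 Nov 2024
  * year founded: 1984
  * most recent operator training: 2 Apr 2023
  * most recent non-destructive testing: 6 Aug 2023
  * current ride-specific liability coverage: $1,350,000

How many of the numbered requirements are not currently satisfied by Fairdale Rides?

1. restraint system inspection 93 days ago vs limit 90 → not met
2. condition 'runs mobile/traveling rides' holds; operator training 652 days ago vs limit 730 → met
3. emergency-stop system test 63 days ago vs limit 60 → not met
4. condition 'runs water rides' holds; daily inspection checklist absent → not met
5. third-party ride inspection 20 days ago vs limit 30 → met
6. certified ride operators 23 ≥ 12 → met
7. on-site first responders 2 ≥ 2 → met
8. condition 'runs rides over 30 feet tall' holds; general liability coverage $1,300,000 < $1,450,000 → not met
9. daily inspection log audit 173 days ago vs limit 180 → met
10. non-destructive testing 526 days ago vs limit 730 → met
11. ride-specific liability coverage $1,350,000 ≥ $1,300,000 → met
Not met: 4 of 11

4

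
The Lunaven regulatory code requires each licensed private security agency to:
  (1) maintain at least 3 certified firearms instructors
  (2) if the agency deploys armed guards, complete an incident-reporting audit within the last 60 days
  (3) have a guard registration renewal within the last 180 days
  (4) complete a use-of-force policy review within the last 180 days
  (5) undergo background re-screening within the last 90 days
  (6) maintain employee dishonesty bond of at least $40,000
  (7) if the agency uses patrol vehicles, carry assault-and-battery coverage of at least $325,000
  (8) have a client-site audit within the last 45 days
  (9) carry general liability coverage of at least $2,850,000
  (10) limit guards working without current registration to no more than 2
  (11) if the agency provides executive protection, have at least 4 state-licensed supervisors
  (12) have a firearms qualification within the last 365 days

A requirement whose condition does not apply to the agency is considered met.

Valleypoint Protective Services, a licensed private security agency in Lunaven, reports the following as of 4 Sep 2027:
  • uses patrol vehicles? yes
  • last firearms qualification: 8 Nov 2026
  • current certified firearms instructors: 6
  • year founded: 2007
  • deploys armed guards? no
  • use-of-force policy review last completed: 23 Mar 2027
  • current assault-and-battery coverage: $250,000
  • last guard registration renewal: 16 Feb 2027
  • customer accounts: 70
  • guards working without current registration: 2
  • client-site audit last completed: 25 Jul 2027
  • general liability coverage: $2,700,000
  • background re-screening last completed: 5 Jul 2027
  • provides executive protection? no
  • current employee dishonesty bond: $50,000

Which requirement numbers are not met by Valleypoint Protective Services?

3, 7, 9

1. certified firearms instructors 6 ≥ 3 → met
2. condition 'deploys armed guards' does not hold → requirement n/a → met
3. guard registration renewal 200 days ago vs limit 180 → not met
4. use-of-force policy review 165 days ago vs limit 180 → met
5. background re-screening 61 days ago vs limit 90 → met
6. employee dishonesty bond $50,000 ≥ $40,000 → met
7. condition 'uses patrol vehicles' holds; assault-and-battery coverage $250,000 < $325,000 → not met
8. client-site audit 41 days ago vs limit 45 → met
9. general liability coverage $2,700,000 < $2,850,000 → not met
10. guards working without current registration 2 ≤ 2 → met
11. condition 'provides executive protection' does not hold → requirement n/a → met
12. firearms qualification 300 days ago vs limit 365 → met
Not met: 3, 7, 9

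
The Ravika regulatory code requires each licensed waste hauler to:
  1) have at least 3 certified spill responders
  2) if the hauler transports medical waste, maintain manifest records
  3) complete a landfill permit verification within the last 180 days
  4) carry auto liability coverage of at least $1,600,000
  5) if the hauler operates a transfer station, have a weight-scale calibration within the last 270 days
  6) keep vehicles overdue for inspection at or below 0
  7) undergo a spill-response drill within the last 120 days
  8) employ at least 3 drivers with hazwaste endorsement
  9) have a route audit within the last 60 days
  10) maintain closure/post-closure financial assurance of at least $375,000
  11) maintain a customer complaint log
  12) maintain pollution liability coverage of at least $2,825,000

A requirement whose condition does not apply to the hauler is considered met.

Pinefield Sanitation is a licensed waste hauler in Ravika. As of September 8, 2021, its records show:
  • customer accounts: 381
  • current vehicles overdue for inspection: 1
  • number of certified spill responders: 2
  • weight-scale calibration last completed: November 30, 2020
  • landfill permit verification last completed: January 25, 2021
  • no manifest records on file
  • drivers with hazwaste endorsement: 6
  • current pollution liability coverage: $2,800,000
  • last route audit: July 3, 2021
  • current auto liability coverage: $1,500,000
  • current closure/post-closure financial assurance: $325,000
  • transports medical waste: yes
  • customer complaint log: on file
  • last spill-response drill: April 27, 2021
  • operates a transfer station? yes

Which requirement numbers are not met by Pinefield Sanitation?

1, 2, 3, 4, 5, 6, 7, 9, 10, 12

1. certified spill responders 2 < 3 → not met
2. condition 'transports medical waste' holds; manifest records absent → not met
3. landfill permit verification 226 days ago vs limit 180 → not met
4. auto liability coverage $1,500,000 < $1,600,000 → not met
5. condition 'operates a transfer station' holds; weight-scale calibration 282 days ago vs limit 270 → not met
6. vehicles overdue for inspection 1 > 0 → not met
7. spill-response drill 134 days ago vs limit 120 → not met
8. drivers with hazwaste endorsement 6 ≥ 3 → met
9. route audit 67 days ago vs limit 60 → not met
10. closure/post-closure financial assurance $325,000 < $375,000 → not met
11. customer complaint log present → met
12. pollution liability coverage $2,800,000 < $2,825,000 → not met
Not met: 1, 2, 3, 4, 5, 6, 7, 9, 10, 12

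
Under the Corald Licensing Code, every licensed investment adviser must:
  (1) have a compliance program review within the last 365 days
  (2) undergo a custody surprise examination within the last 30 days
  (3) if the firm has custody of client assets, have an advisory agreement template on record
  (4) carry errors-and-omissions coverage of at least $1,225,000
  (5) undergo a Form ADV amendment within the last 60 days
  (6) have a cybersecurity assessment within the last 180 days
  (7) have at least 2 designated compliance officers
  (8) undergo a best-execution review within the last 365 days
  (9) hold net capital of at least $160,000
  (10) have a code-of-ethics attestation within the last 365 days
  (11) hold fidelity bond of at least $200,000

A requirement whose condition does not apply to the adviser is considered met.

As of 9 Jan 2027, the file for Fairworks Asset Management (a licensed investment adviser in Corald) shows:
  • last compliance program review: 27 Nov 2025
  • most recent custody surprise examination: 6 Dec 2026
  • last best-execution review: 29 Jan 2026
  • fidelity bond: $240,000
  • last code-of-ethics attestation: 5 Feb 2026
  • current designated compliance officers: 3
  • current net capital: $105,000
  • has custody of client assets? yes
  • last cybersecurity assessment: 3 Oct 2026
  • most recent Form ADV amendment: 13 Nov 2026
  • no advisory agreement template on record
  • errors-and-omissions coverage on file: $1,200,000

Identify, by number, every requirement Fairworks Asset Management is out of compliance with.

1, 2, 3, 4, 9

1. compliance program review 408 days ago vs limit 365 → not met
2. custody surprise examination 34 days ago vs limit 30 → not met
3. condition 'has custody of client assets' holds; advisory agreement template absent → not met
4. errors-and-omissions coverage $1,200,000 < $1,225,000 → not met
5. Form ADV amendment 57 days ago vs limit 60 → met
6. cybersecurity assessment 98 days ago vs limit 180 → met
7. designated compliance officers 3 ≥ 2 → met
8. best-execution review 345 days ago vs limit 365 → met
9. net capital $105,000 < $160,000 → not met
10. code-of-ethics attestation 338 days ago vs limit 365 → met
11. fidelity bond $240,000 ≥ $200,000 → met
Not met: 1, 2, 3, 4, 9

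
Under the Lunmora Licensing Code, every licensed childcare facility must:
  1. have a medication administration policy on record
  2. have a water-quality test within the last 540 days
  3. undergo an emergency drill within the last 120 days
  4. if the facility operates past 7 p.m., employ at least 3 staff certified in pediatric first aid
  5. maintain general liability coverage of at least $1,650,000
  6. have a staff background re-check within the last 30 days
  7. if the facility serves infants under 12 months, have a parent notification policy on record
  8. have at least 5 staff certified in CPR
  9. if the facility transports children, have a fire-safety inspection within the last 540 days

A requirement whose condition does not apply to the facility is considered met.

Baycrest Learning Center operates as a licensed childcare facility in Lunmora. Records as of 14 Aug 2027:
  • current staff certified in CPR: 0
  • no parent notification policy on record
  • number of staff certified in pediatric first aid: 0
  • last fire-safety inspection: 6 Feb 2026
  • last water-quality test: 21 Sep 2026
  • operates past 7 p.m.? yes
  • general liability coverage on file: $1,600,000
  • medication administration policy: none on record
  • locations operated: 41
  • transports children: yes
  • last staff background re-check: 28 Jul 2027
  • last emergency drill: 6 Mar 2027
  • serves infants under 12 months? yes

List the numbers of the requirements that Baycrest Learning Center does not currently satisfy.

1. medication administration policy absent → not met
2. water-quality test 327 days ago vs limit 540 → met
3. emergency drill 161 days ago vs limit 120 → not met
4. condition 'operates past 7 p.m.' holds; staff certified in pediatric first aid 0 < 3 → not met
5. general liability coverage $1,600,000 < $1,650,000 → not met
6. staff background re-check 17 days ago vs limit 30 → met
7. condition 'serves infants under 12 months' holds; parent notification policy absent → not met
8. staff certified in CPR 0 < 5 → not met
9. condition 'transports children' holds; fire-safety inspection 554 days ago vs limit 540 → not met
Not met: 1, 3, 4, 5, 7, 8, 9

1, 3, 4, 5, 7, 8, 9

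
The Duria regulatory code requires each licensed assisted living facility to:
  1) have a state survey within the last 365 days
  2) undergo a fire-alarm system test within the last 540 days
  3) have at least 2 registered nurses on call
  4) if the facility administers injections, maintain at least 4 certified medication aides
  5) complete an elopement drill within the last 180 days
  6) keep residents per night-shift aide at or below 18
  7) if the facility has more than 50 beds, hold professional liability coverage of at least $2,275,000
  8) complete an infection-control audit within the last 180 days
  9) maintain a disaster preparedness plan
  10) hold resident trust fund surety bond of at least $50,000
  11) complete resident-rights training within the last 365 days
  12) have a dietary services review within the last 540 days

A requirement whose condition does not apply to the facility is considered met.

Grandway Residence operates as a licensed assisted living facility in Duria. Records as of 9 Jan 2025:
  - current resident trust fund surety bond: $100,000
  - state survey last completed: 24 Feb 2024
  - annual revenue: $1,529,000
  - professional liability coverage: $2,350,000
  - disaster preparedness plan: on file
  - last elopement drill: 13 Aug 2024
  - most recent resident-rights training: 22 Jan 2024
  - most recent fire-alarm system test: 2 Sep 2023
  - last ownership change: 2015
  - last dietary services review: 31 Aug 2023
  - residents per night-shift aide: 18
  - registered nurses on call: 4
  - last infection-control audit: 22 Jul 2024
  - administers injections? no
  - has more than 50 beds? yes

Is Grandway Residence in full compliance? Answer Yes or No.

Yes

1. state survey 320 days ago vs limit 365 → met
2. fire-alarm system test 495 days ago vs limit 540 → met
3. registered nurses on call 4 ≥ 2 → met
4. condition 'administers injections' does not hold → requirement n/a → met
5. elopement drill 149 days ago vs limit 180 → met
6. residents per night-shift aide 18 ≤ 18 → met
7. condition 'has more than 50 beds' holds; professional liability coverage $2,350,000 ≥ $2,275,000 → met
8. infection-control audit 171 days ago vs limit 180 → met
9. disaster preparedness plan present → met
10. resident trust fund surety bond $100,000 ≥ $50,000 → met
11. resident-rights training 353 days ago vs limit 365 → met
12. dietary services review 497 days ago vs limit 540 → met
All met.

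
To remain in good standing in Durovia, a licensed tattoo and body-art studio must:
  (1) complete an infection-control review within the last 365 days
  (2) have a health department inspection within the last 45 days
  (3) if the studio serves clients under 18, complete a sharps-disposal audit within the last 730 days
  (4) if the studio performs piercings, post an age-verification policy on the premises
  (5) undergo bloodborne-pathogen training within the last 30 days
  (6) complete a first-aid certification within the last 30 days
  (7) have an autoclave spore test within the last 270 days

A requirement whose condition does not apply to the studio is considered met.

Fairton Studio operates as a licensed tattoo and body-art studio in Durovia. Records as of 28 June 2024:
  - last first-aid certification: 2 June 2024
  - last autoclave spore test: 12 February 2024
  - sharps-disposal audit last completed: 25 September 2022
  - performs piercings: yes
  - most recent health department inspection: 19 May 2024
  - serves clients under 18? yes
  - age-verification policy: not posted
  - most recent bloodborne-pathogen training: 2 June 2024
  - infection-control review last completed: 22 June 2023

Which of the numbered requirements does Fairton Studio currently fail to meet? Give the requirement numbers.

1. infection-control review 372 days ago vs limit 365 → not met
2. health department inspection 40 days ago vs limit 45 → met
3. condition 'serves clients under 18' holds; sharps-disposal audit 642 days ago vs limit 730 → met
4. condition 'performs piercings' holds; age-verification policy absent → not met
5. bloodborne-pathogen training 26 days ago vs limit 30 → met
6. first-aid certification 26 days ago vs limit 30 → met
7. autoclave spore test 137 days ago vs limit 270 → met
Not met: 1, 4

1, 4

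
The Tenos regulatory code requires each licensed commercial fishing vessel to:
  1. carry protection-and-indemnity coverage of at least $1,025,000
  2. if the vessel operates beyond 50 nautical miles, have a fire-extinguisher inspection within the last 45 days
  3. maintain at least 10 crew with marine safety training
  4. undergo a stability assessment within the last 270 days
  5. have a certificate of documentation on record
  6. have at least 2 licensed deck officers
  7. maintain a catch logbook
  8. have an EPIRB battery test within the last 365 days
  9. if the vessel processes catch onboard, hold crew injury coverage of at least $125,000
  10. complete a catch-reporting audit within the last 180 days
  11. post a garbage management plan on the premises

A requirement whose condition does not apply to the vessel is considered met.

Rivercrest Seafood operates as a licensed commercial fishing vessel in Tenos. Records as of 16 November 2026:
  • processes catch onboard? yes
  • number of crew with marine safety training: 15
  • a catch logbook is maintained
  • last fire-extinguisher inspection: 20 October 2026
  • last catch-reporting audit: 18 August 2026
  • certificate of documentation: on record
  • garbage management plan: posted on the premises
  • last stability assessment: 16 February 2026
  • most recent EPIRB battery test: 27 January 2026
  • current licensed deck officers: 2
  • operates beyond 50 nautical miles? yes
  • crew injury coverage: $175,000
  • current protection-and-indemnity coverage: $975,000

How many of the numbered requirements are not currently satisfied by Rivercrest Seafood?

1. protection-and-indemnity coverage $975,000 < $1,025,000 → not met
2. condition 'operates beyond 50 nautical miles' holds; fire-extinguisher inspection 27 days ago vs limit 45 → met
3. crew with marine safety training 15 ≥ 10 → met
4. stability assessment 273 days ago vs limit 270 → not met
5. certificate of documentation present → met
6. licensed deck officers 2 ≥ 2 → met
7. catch logbook present → met
8. EPIRB battery test 293 days ago vs limit 365 → met
9. condition 'processes catch onboard' holds; crew injury coverage $175,000 ≥ $125,000 → met
10. catch-reporting audit 90 days ago vs limit 180 → met
11. garbage management plan present → met
Not met: 2 of 11

2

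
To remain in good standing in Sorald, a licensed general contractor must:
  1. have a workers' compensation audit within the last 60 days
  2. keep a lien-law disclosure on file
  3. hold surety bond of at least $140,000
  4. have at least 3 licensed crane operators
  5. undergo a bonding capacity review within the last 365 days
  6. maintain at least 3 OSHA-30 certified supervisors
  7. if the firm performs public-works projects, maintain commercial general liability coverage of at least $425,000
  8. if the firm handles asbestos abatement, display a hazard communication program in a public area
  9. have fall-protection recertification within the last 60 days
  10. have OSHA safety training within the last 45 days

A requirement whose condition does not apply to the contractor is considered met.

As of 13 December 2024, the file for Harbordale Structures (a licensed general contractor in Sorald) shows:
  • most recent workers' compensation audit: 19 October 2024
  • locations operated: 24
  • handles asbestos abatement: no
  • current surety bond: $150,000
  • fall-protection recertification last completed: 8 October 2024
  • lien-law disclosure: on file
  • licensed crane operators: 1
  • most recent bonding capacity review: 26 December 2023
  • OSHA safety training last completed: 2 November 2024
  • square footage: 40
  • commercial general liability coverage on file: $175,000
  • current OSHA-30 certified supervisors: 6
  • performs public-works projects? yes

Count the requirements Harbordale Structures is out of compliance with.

3

1. workers' compensation audit 55 days ago vs limit 60 → met
2. lien-law disclosure present → met
3. surety bond $150,000 ≥ $140,000 → met
4. licensed crane operators 1 < 3 → not met
5. bonding capacity review 353 days ago vs limit 365 → met
6. OSHA-30 certified supervisors 6 ≥ 3 → met
7. condition 'performs public-works projects' holds; commercial general liability coverage $175,000 < $425,000 → not met
8. condition 'handles asbestos abatement' does not hold → requirement n/a → met
9. fall-protection recertification 66 days ago vs limit 60 → not met
10. OSHA safety training 41 days ago vs limit 45 → met
Not met: 3 of 10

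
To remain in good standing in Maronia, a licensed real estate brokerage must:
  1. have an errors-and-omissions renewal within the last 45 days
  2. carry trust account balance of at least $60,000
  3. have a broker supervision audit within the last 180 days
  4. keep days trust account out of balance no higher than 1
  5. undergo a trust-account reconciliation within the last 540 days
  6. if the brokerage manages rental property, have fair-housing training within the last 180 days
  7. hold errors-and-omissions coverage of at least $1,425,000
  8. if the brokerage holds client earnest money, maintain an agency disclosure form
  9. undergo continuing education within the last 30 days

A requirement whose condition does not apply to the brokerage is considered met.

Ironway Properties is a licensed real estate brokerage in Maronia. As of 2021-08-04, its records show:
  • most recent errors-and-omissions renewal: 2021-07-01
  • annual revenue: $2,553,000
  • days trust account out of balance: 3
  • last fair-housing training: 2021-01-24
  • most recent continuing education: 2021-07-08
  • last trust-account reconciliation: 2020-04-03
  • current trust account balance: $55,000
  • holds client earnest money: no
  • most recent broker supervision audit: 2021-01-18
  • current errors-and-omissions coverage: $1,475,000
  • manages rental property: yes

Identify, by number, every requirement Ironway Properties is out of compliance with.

1. errors-and-omissions renewal 34 days ago vs limit 45 → met
2. trust account balance $55,000 < $60,000 → not met
3. broker supervision audit 198 days ago vs limit 180 → not met
4. days trust account out of balance 3 > 1 → not met
5. trust-account reconciliation 488 days ago vs limit 540 → met
6. condition 'manages rental property' holds; fair-housing training 192 days ago vs limit 180 → not met
7. errors-and-omissions coverage $1,475,000 ≥ $1,425,000 → met
8. condition 'holds client earnest money' does not hold → requirement n/a → met
9. continuing education 27 days ago vs limit 30 → met
Not met: 2, 3, 4, 6

2, 3, 4, 6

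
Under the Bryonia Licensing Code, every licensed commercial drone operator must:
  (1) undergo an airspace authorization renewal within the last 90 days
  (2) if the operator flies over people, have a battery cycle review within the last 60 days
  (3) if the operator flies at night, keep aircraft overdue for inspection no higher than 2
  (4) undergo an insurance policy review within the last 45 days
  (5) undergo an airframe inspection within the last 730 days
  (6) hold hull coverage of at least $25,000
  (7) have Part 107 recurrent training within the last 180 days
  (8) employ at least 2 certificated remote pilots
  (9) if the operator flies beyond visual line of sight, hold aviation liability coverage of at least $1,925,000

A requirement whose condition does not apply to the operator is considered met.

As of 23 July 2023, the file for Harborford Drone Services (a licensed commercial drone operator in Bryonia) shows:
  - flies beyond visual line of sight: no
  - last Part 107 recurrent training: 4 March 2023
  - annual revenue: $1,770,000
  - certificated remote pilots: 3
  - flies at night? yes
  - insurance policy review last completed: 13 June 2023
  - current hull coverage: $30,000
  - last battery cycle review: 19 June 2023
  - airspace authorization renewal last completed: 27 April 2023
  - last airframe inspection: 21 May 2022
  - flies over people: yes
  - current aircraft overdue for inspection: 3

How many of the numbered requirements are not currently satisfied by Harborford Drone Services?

1

1. airspace authorization renewal 87 days ago vs limit 90 → met
2. condition 'flies over people' holds; battery cycle review 34 days ago vs limit 60 → met
3. condition 'flies at night' holds; aircraft overdue for inspection 3 > 2 → not met
4. insurance policy review 40 days ago vs limit 45 → met
5. airframe inspection 428 days ago vs limit 730 → met
6. hull coverage $30,000 ≥ $25,000 → met
7. Part 107 recurrent training 141 days ago vs limit 180 → met
8. certificated remote pilots 3 ≥ 2 → met
9. condition 'flies beyond visual line of sight' does not hold → requirement n/a → met
Not met: 1 of 9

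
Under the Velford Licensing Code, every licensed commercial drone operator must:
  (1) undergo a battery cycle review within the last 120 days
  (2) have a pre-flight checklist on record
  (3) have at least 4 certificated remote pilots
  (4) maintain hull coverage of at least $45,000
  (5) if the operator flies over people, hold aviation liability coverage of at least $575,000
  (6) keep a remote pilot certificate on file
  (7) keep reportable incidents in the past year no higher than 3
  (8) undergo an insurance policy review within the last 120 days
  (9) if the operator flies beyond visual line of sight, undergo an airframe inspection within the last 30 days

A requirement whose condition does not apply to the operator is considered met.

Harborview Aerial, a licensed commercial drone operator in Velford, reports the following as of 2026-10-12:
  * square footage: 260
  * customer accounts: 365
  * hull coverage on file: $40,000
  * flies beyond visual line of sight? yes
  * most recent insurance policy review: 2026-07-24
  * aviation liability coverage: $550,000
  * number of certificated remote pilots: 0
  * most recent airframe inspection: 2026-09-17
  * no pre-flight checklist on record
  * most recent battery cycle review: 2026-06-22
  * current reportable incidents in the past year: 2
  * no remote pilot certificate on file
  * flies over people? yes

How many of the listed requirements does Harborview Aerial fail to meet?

5

1. battery cycle review 112 days ago vs limit 120 → met
2. pre-flight checklist absent → not met
3. certificated remote pilots 0 < 4 → not met
4. hull coverage $40,000 < $45,000 → not met
5. condition 'flies over people' holds; aviation liability coverage $550,000 < $575,000 → not met
6. remote pilot certificate absent → not met
7. reportable incidents in the past year 2 ≤ 3 → met
8. insurance policy review 80 days ago vs limit 120 → met
9. condition 'flies beyond visual line of sight' holds; airframe inspection 25 days ago vs limit 30 → met
Not met: 5 of 9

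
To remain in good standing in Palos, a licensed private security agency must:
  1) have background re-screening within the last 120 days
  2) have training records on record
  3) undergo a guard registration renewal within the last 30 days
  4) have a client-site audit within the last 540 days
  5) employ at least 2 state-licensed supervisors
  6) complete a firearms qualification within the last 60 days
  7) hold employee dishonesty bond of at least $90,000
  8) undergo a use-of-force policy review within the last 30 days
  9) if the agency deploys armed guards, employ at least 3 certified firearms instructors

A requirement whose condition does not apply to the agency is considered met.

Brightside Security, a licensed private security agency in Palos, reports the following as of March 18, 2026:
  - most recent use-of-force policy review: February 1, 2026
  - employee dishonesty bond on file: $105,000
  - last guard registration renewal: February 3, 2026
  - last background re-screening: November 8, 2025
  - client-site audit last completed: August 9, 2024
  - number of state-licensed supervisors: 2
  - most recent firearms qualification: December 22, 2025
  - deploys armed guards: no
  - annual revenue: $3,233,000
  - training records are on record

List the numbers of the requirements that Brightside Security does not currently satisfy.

1, 3, 4, 6, 8

1. background re-screening 130 days ago vs limit 120 → not met
2. training records present → met
3. guard registration renewal 43 days ago vs limit 30 → not met
4. client-site audit 586 days ago vs limit 540 → not met
5. state-licensed supervisors 2 ≥ 2 → met
6. firearms qualification 86 days ago vs limit 60 → not met
7. employee dishonesty bond $105,000 ≥ $90,000 → met
8. use-of-force policy review 45 days ago vs limit 30 → not met
9. condition 'deploys armed guards' does not hold → requirement n/a → met
Not met: 1, 3, 4, 6, 8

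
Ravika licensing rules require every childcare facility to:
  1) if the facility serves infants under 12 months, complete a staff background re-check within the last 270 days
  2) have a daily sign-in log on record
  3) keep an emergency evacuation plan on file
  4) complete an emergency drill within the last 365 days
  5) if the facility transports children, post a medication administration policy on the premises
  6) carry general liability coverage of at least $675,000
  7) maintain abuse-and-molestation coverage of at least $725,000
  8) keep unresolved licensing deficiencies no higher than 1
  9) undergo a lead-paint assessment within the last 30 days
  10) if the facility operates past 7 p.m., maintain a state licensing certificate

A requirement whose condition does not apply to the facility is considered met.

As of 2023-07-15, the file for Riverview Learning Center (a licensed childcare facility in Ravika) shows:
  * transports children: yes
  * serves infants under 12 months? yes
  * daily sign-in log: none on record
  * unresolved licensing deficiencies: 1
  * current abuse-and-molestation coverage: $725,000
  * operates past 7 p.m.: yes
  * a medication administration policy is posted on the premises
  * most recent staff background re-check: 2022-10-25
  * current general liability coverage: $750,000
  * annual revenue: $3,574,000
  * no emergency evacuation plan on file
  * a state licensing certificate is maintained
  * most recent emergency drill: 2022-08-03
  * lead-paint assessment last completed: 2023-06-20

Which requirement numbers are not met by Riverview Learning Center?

2, 3

1. condition 'serves infants under 12 months' holds; staff background re-check 263 days ago vs limit 270 → met
2. daily sign-in log absent → not met
3. emergency evacuation plan absent → not met
4. emergency drill 346 days ago vs limit 365 → met
5. condition 'transports children' holds; medication administration policy present → met
6. general liability coverage $750,000 ≥ $675,000 → met
7. abuse-and-molestation coverage $725,000 ≥ $725,000 → met
8. unresolved licensing deficiencies 1 ≤ 1 → met
9. lead-paint assessment 25 days ago vs limit 30 → met
10. condition 'operates past 7 p.m.' holds; state licensing certificate present → met
Not met: 2, 3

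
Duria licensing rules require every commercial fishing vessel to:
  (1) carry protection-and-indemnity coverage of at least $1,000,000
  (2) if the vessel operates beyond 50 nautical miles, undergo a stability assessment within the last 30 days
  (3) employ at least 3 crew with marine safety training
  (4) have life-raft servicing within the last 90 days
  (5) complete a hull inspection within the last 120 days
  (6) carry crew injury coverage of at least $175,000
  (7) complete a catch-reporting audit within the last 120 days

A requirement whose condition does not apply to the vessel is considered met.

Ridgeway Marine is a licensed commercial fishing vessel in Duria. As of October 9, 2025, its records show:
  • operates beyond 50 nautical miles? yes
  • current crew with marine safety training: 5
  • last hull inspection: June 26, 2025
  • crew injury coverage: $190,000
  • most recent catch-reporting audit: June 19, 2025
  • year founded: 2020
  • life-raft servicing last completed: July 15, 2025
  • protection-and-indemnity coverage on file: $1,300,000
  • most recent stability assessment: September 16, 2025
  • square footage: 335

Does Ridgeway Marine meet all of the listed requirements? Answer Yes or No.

Yes

1. protection-and-indemnity coverage $1,300,000 ≥ $1,000,000 → met
2. condition 'operates beyond 50 nautical miles' holds; stability assessment 23 days ago vs limit 30 → met
3. crew with marine safety training 5 ≥ 3 → met
4. life-raft servicing 86 days ago vs limit 90 → met
5. hull inspection 105 days ago vs limit 120 → met
6. crew injury coverage $190,000 ≥ $175,000 → met
7. catch-reporting audit 112 days ago vs limit 120 → met
All met.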